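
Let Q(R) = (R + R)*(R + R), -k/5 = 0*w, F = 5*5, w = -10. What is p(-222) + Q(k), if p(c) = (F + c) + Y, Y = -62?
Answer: -259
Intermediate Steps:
F = 25
p(c) = -37 + c (p(c) = (25 + c) - 62 = -37 + c)
k = 0 (k = -0*(-10) = -5*0 = 0)
Q(R) = 4*R² (Q(R) = (2*R)*(2*R) = 4*R²)
p(-222) + Q(k) = (-37 - 222) + 4*0² = -259 + 4*0 = -259 + 0 = -259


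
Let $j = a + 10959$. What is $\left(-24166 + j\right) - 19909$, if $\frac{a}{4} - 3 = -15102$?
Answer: $-93512$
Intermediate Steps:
$a = -60396$ ($a = 12 + 4 \left(-15102\right) = 12 - 60408 = -60396$)
$j = -49437$ ($j = -60396 + 10959 = -49437$)
$\left(-24166 + j\right) - 19909 = \left(-24166 - 49437\right) - 19909 = -73603 - 19909 = -93512$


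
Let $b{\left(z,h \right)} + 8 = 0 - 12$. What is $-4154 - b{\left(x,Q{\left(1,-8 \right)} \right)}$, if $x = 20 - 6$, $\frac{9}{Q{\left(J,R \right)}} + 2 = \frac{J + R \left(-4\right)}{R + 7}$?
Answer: $-4134$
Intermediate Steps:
$Q{\left(J,R \right)} = \frac{9}{-2 + \frac{J - 4 R}{7 + R}}$ ($Q{\left(J,R \right)} = \frac{9}{-2 + \frac{J + R \left(-4\right)}{R + 7}} = \frac{9}{-2 + \frac{J - 4 R}{7 + R}}$)
$x = 14$ ($x = 20 - 6 = 14$)
$b{\left(z,h \right)} = -20$ ($b{\left(z,h \right)} = -8 + \left(0 - 12\right) = -8 - 12 = -20$)
$-4154 - b{\left(x,Q{\left(1,-8 \right)} \right)} = -4154 - -20 = -4154 + 20 = -4134$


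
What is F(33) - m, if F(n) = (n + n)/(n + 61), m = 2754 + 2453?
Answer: -244696/47 ≈ -5206.3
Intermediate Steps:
m = 5207
F(n) = 2*n/(61 + n) (F(n) = (2*n)/(61 + n) = 2*n/(61 + n))
F(33) - m = 2*33/(61 + 33) - 1*5207 = 2*33/94 - 5207 = 2*33*(1/94) - 5207 = 33/47 - 5207 = -244696/47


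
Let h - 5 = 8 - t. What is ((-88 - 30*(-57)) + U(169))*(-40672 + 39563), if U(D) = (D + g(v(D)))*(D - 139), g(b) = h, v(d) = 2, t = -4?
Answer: -7987018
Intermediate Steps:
h = 17 (h = 5 + (8 - 1*(-4)) = 5 + (8 + 4) = 5 + 12 = 17)
g(b) = 17
U(D) = (-139 + D)*(17 + D) (U(D) = (D + 17)*(D - 139) = (17 + D)*(-139 + D) = (-139 + D)*(17 + D))
((-88 - 30*(-57)) + U(169))*(-40672 + 39563) = ((-88 - 30*(-57)) + (-2363 + 169**2 - 122*169))*(-40672 + 39563) = ((-88 + 1710) + (-2363 + 28561 - 20618))*(-1109) = (1622 + 5580)*(-1109) = 7202*(-1109) = -7987018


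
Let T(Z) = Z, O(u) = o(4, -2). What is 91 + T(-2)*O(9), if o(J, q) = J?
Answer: 83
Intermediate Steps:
O(u) = 4
91 + T(-2)*O(9) = 91 - 2*4 = 91 - 8 = 83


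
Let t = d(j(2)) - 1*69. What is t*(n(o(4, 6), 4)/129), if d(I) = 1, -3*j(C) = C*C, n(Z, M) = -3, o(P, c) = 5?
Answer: 68/43 ≈ 1.5814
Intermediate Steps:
j(C) = -C**2/3 (j(C) = -C*C/3 = -C**2/3)
t = -68 (t = 1 - 1*69 = 1 - 69 = -68)
t*(n(o(4, 6), 4)/129) = -(-204)/129 = -68*(-1/43) = 68/43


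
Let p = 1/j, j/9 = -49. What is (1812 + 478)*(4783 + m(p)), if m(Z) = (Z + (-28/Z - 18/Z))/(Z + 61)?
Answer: 6302484185/538 ≈ 1.1715e+7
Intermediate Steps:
j = -441 (j = 9*(-49) = -441)
p = -1/441 (p = 1/(-441) = -1/441 ≈ -0.0022676)
m(Z) = (Z - 46/Z)/(61 + Z)
(1812 + 478)*(4783 + m(p)) = (1812 + 478)*(4783 + (-46 + (-1/441)**2)/((-1/441)*(61 - 1/441))) = 2290*(4783 - 441*(-46 + 1/194481)/26900/441) = 2290*(4783 - 441*441/26900*(-8946125/194481)) = 2290*(4783 + 357845/1076) = 2290*(5504353/1076) = 6302484185/538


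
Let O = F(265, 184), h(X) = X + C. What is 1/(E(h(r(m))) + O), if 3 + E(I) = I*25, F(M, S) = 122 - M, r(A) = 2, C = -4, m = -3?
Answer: -1/196 ≈ -0.0051020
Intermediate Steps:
h(X) = -4 + X (h(X) = X - 4 = -4 + X)
E(I) = -3 + 25*I (E(I) = -3 + I*25 = -3 + 25*I)
O = -143 (O = 122 - 1*265 = 122 - 265 = -143)
1/(E(h(r(m))) + O) = 1/((-3 + 25*(-4 + 2)) - 143) = 1/((-3 + 25*(-2)) - 143) = 1/((-3 - 50) - 143) = 1/(-53 - 143) = 1/(-196) = -1/196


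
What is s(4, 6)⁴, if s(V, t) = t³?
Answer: 2176782336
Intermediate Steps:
s(4, 6)⁴ = (6³)⁴ = 216⁴ = 2176782336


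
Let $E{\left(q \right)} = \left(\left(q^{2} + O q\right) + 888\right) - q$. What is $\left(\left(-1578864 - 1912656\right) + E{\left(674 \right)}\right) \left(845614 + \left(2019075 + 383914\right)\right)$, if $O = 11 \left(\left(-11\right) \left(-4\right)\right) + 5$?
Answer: $-8795410700732$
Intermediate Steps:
$O = 489$ ($O = 11 \cdot 44 + 5 = 484 + 5 = 489$)
$E{\left(q \right)} = 888 + q^{2} + 488 q$ ($E{\left(q \right)} = \left(\left(q^{2} + 489 q\right) + 888\right) - q = \left(888 + q^{2} + 489 q\right) - q = 888 + q^{2} + 488 q$)
$\left(\left(-1578864 - 1912656\right) + E{\left(674 \right)}\right) \left(845614 + \left(2019075 + 383914\right)\right) = \left(\left(-1578864 - 1912656\right) + \left(888 + 674^{2} + 488 \cdot 674\right)\right) \left(845614 + \left(2019075 + 383914\right)\right) = \left(-3491520 + \left(888 + 454276 + 328912\right)\right) \left(845614 + 2402989\right) = \left(-3491520 + 784076\right) 3248603 = \left(-2707444\right) 3248603 = -8795410700732$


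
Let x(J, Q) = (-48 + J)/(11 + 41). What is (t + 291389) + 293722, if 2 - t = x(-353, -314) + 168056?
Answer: 21687365/52 ≈ 4.1706e+5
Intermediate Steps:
x(J, Q) = -12/13 + J/52 (x(J, Q) = (-48 + J)/52 = (-48 + J)*(1/52) = -12/13 + J/52)
t = -8738407/52 (t = 2 - ((-12/13 + (1/52)*(-353)) + 168056) = 2 - ((-12/13 - 353/52) + 168056) = 2 - (-401/52 + 168056) = 2 - 1*8738511/52 = 2 - 8738511/52 = -8738407/52 ≈ -1.6805e+5)
(t + 291389) + 293722 = (-8738407/52 + 291389) + 293722 = 6413821/52 + 293722 = 21687365/52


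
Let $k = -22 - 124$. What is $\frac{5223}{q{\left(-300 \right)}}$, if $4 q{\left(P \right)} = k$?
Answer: $- \frac{10446}{73} \approx -143.1$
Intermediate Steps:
$k = -146$ ($k = -22 - 124 = -146$)
$q{\left(P \right)} = - \frac{73}{2}$ ($q{\left(P \right)} = \frac{1}{4} \left(-146\right) = - \frac{73}{2}$)
$\frac{5223}{q{\left(-300 \right)}} = \frac{5223}{- \frac{73}{2}} = 5223 \left(- \frac{2}{73}\right) = - \frac{10446}{73}$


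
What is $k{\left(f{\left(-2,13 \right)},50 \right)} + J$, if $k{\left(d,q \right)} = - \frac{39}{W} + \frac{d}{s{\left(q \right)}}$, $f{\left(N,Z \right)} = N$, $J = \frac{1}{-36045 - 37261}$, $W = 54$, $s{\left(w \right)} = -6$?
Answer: $- \frac{128290}{329877} \approx -0.3889$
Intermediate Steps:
$J = - \frac{1}{73306}$ ($J = \frac{1}{-73306} = - \frac{1}{73306} \approx -1.3641 \cdot 10^{-5}$)
$k{\left(d,q \right)} = - \frac{13}{18} - \frac{d}{6}$ ($k{\left(d,q \right)} = - \frac{39}{54} + \frac{d}{-6} = \left(-39\right) \frac{1}{54} + d \left(- \frac{1}{6}\right) = - \frac{13}{18} - \frac{d}{6}$)
$k{\left(f{\left(-2,13 \right)},50 \right)} + J = \left(- \frac{13}{18} - - \frac{1}{3}\right) - \frac{1}{73306} = \left(- \frac{13}{18} + \frac{1}{3}\right) - \frac{1}{73306} = - \frac{7}{18} - \frac{1}{73306} = - \frac{128290}{329877}$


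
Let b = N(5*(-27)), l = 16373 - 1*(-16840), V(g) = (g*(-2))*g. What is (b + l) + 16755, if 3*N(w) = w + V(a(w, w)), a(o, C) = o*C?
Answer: -221383827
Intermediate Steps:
a(o, C) = C*o
V(g) = -2*g² (V(g) = (-2*g)*g = -2*g²)
N(w) = -2*w⁴/3 + w/3 (N(w) = (w - 2*w⁴)/3 = -2*w⁴/3 + w/3)
l = 33213 (l = 16373 + 16840 = 33213)
b = -221433795 (b = (5*(-27))*(1 - 2*(5*(-27))³)/3 = (⅓)*(-135)*(1 - 2*(-135)³) = (⅓)*(-135)*(1 - 2*(-2460375)) = (⅓)*(-135)*(1 + 4920750) = (⅓)*(-135)*4920751 = -221433795)
(b + l) + 16755 = (-221433795 + 33213) + 16755 = -221400582 + 16755 = -221383827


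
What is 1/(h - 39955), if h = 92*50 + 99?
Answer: -1/35256 ≈ -2.8364e-5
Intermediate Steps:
h = 4699 (h = 4600 + 99 = 4699)
1/(h - 39955) = 1/(4699 - 39955) = 1/(-35256) = -1/35256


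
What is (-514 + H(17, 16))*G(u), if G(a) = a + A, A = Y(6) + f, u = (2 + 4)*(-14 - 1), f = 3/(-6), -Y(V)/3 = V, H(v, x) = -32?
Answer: 59241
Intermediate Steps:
Y(V) = -3*V
f = -1/2 (f = 3*(-1/6) = -1/2 ≈ -0.50000)
u = -90 (u = 6*(-15) = -90)
A = -37/2 (A = -3*6 - 1/2 = -18 - 1/2 = -37/2 ≈ -18.500)
G(a) = -37/2 + a (G(a) = a - 37/2 = -37/2 + a)
(-514 + H(17, 16))*G(u) = (-514 - 32)*(-37/2 - 90) = -546*(-217/2) = 59241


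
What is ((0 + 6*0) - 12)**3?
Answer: -1728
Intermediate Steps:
((0 + 6*0) - 12)**3 = ((0 + 0) - 12)**3 = (0 - 12)**3 = (-12)**3 = -1728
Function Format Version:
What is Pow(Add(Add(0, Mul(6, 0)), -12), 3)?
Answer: -1728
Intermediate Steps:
Pow(Add(Add(0, Mul(6, 0)), -12), 3) = Pow(Add(Add(0, 0), -12), 3) = Pow(Add(0, -12), 3) = Pow(-12, 3) = -1728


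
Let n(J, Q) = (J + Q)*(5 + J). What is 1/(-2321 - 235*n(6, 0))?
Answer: -1/17831 ≈ -5.6082e-5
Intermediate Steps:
n(J, Q) = (5 + J)*(J + Q)
1/(-2321 - 235*n(6, 0)) = 1/(-2321 - 235*(6² + 5*6 + 5*0 + 6*0)) = 1/(-2321 - 235*(36 + 30 + 0 + 0)) = 1/(-2321 - 235*66) = 1/(-2321 - 15510) = 1/(-17831) = -1/17831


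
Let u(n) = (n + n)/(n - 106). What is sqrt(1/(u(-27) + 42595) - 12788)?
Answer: I*sqrt(410422756842890011)/5665189 ≈ 113.08*I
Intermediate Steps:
u(n) = 2*n/(-106 + n) (u(n) = (2*n)/(-106 + n) = 2*n/(-106 + n))
sqrt(1/(u(-27) + 42595) - 12788) = sqrt(1/(2*(-27)/(-106 - 27) + 42595) - 12788) = sqrt(1/(2*(-27)/(-133) + 42595) - 12788) = sqrt(1/(2*(-27)*(-1/133) + 42595) - 12788) = sqrt(1/(54/133 + 42595) - 12788) = sqrt(1/(5665189/133) - 12788) = sqrt(133/5665189 - 12788) = sqrt(-72446436799/5665189) = I*sqrt(410422756842890011)/5665189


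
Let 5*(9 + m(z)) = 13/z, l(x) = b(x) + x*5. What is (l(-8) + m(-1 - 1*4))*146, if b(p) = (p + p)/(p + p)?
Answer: -177098/25 ≈ -7083.9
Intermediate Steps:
b(p) = 1 (b(p) = (2*p)/((2*p)) = (2*p)*(1/(2*p)) = 1)
l(x) = 1 + 5*x (l(x) = 1 + x*5 = 1 + 5*x)
m(z) = -9 + 13/(5*z) (m(z) = -9 + (13/z)/5 = -9 + 13/(5*z))
(l(-8) + m(-1 - 1*4))*146 = ((1 + 5*(-8)) + (-9 + 13/(5*(-1 - 1*4))))*146 = ((1 - 40) + (-9 + 13/(5*(-1 - 4))))*146 = (-39 + (-9 + (13/5)/(-5)))*146 = (-39 + (-9 + (13/5)*(-⅕)))*146 = (-39 + (-9 - 13/25))*146 = (-39 - 238/25)*146 = -1213/25*146 = -177098/25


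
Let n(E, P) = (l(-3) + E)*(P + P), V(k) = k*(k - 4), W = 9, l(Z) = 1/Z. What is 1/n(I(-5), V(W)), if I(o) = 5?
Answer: 1/420 ≈ 0.0023810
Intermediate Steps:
l(Z) = 1/Z
V(k) = k*(-4 + k)
n(E, P) = 2*P*(-⅓ + E) (n(E, P) = (1/(-3) + E)*(P + P) = (-⅓ + E)*(2*P) = 2*P*(-⅓ + E))
1/n(I(-5), V(W)) = 1/(2*(9*(-4 + 9))*(-1 + 3*5)/3) = 1/(2*(9*5)*(-1 + 15)/3) = 1/((⅔)*45*14) = 1/420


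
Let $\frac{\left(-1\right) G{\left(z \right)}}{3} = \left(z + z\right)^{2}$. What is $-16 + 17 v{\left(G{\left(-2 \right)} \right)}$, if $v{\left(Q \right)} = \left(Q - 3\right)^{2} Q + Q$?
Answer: $-2123248$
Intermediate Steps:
$G{\left(z \right)} = - 12 z^{2}$ ($G{\left(z \right)} = - 3 \left(z + z\right)^{2} = - 3 \left(2 z\right)^{2} = - 3 \cdot 4 z^{2} = - 12 z^{2}$)
$v{\left(Q \right)} = Q + Q \left(-3 + Q\right)^{2}$ ($v{\left(Q \right)} = \left(-3 + Q\right)^{2} Q + Q = Q \left(-3 + Q\right)^{2} + Q = Q + Q \left(-3 + Q\right)^{2}$)
$-16 + 17 v{\left(G{\left(-2 \right)} \right)} = -16 + 17 - 12 \left(-2\right)^{2} \left(1 + \left(-3 - 12 \left(-2\right)^{2}\right)^{2}\right) = -16 + 17 \left(-12\right) 4 \left(1 + \left(-3 - 48\right)^{2}\right) = -16 + 17 \left(- 48 \left(1 + \left(-3 - 48\right)^{2}\right)\right) = -16 + 17 \left(- 48 \left(1 + \left(-51\right)^{2}\right)\right) = -16 + 17 \left(- 48 \left(1 + 2601\right)\right) = -16 + 17 \left(\left(-48\right) 2602\right) = -16 + 17 \left(-124896\right) = -16 - 2123232 = -2123248$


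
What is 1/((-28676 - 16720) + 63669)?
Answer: 1/18273 ≈ 5.4726e-5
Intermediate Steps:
1/((-28676 - 16720) + 63669) = 1/(-45396 + 63669) = 1/18273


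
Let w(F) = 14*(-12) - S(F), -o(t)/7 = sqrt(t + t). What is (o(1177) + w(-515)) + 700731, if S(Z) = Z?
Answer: 701078 - 7*sqrt(2354) ≈ 7.0074e+5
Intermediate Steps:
o(t) = -7*sqrt(2)*sqrt(t) (o(t) = -7*sqrt(t + t) = -7*sqrt(2)*sqrt(t))
w(F) = -168 - F (w(F) = 14*(-12) - F = -168 - F)
(o(1177) + w(-515)) + 700731 = (-7*sqrt(2)*sqrt(1177) + (-168 - 1*(-515))) + 700731 = (-7*sqrt(2354) + (-168 + 515)) + 700731 = (-7*sqrt(2354) + 347) + 700731 = (347 - 7*sqrt(2354)) + 700731 = 701078 - 7*sqrt(2354)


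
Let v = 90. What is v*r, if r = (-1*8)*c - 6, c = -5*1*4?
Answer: 13860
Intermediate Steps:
c = -20 (c = -5*4 = -20)
r = 154 (r = -1*8*(-20) - 6 = -8*(-20) - 6 = 160 - 6 = 154)
v*r = 90*154 = 13860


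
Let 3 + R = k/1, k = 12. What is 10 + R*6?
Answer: 64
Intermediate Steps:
R = 9 (R = -3 + 12/1 = -3 + 12*1 = -3 + 12 = 9)
10 + R*6 = 10 + 9*6 = 10 + 54 = 64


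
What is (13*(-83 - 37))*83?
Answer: -129480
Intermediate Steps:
(13*(-83 - 37))*83 = (13*(-120))*83 = -1560*83 = -129480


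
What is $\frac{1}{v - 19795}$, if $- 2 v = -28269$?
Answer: $- \frac{2}{11321} \approx -0.00017666$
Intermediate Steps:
$v = \frac{28269}{2}$ ($v = \left(- \frac{1}{2}\right) \left(-28269\right) = \frac{28269}{2} \approx 14135.0$)
$\frac{1}{v - 19795} = \frac{1}{\frac{28269}{2} - 19795} = \frac{1}{- \frac{11321}{2}} = - \frac{2}{11321}$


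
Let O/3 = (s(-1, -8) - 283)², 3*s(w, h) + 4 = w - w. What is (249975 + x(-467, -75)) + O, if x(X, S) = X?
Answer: 1476133/3 ≈ 4.9204e+5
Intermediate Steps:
s(w, h) = -4/3 (s(w, h) = -4/3 + (w - w)/3 = -4/3 + (⅓)*0 = -4/3 + 0 = -4/3)
O = 727609/3 (O = 3*(-4/3 - 283)² = 3*(-853/3)² = 3*(727609/9) = 727609/3 ≈ 2.4254e+5)
(249975 + x(-467, -75)) + O = (249975 - 467) + 727609/3 = 249508 + 727609/3 = 1476133/3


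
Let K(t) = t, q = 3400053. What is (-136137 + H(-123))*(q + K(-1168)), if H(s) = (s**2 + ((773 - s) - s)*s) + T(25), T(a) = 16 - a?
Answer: -837328915290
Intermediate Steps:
H(s) = -9 + s**2 + s*(773 - 2*s) (H(s) = (s**2 + ((773 - s) - s)*s) + (16 - 1*25) = (s**2 + (773 - 2*s)*s) + (16 - 25) = (s**2 + s*(773 - 2*s)) - 9 = -9 + s**2 + s*(773 - 2*s))
(-136137 + H(-123))*(q + K(-1168)) = (-136137 + (-9 - 1*(-123)**2 + 773*(-123)))*(3400053 - 1168) = (-136137 + (-9 - 1*15129 - 95079))*3398885 = (-136137 + (-9 - 15129 - 95079))*3398885 = (-136137 - 110217)*3398885 = -246354*3398885 = -837328915290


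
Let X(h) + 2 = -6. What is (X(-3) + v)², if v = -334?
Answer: 116964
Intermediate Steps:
X(h) = -8 (X(h) = -2 - 6 = -8)
(X(-3) + v)² = (-8 - 334)² = (-342)² = 116964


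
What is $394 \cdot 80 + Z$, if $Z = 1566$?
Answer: $33086$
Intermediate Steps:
$394 \cdot 80 + Z = 394 \cdot 80 + 1566 = 31520 + 1566 = 33086$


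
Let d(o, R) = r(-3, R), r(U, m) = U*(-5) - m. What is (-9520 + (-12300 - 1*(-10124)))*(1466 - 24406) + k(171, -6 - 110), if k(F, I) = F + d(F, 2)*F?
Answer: 268308634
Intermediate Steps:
r(U, m) = -m - 5*U (r(U, m) = -5*U - m = -m - 5*U)
d(o, R) = 15 - R (d(o, R) = -R - 5*(-3) = -R + 15 = 15 - R)
k(F, I) = 14*F (k(F, I) = F + (15 - 1*2)*F = F + (15 - 2)*F = F + 13*F = 14*F)
(-9520 + (-12300 - 1*(-10124)))*(1466 - 24406) + k(171, -6 - 110) = (-9520 + (-12300 - 1*(-10124)))*(1466 - 24406) + 14*171 = (-9520 + (-12300 + 10124))*(-22940) + 2394 = (-9520 - 2176)*(-22940) + 2394 = -11696*(-22940) + 2394 = 268306240 + 2394 = 268308634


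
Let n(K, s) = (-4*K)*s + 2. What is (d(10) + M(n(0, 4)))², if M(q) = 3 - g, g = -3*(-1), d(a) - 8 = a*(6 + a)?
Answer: 28224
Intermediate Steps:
d(a) = 8 + a*(6 + a)
n(K, s) = 2 - 4*K*s (n(K, s) = -4*K*s + 2 = 2 - 4*K*s)
g = 3
M(q) = 0 (M(q) = 3 - 1*3 = 3 - 3 = 0)
(d(10) + M(n(0, 4)))² = ((8 + 10² + 6*10) + 0)² = ((8 + 100 + 60) + 0)² = (168 + 0)² = 168² = 28224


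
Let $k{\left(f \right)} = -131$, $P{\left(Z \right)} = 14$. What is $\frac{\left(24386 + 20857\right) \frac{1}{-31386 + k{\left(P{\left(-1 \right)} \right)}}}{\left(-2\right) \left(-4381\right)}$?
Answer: $- \frac{45243}{276151954} \approx -0.00016383$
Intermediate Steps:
$\frac{\left(24386 + 20857\right) \frac{1}{-31386 + k{\left(P{\left(-1 \right)} \right)}}}{\left(-2\right) \left(-4381\right)} = \frac{\left(24386 + 20857\right) \frac{1}{-31386 - 131}}{\left(-2\right) \left(-4381\right)} = \frac{45243 \frac{1}{-31517}}{8762} = 45243 \left(- \frac{1}{31517}\right) \frac{1}{8762} = \left(- \frac{45243}{31517}\right) \frac{1}{8762} = - \frac{45243}{276151954}$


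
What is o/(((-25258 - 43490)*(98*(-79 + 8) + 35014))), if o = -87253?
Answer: 87253/1928793888 ≈ 4.5237e-5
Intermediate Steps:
o/(((-25258 - 43490)*(98*(-79 + 8) + 35014))) = -87253*1/((-25258 - 43490)*(98*(-79 + 8) + 35014)) = -87253*(-1/(68748*(98*(-71) + 35014))) = -87253*(-1/(68748*(-6958 + 35014))) = -87253/((-68748*28056)) = -87253/(-1928793888) = -87253*(-1/1928793888) = 87253/1928793888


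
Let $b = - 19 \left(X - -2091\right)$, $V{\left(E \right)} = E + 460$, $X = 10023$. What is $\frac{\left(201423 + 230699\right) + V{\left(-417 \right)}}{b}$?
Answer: $- \frac{144055}{76722} \approx -1.8776$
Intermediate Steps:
$V{\left(E \right)} = 460 + E$
$b = -230166$ ($b = - 19 \left(10023 - -2091\right) = - 19 \left(10023 + 2091\right) = \left(-19\right) 12114 = -230166$)
$\frac{\left(201423 + 230699\right) + V{\left(-417 \right)}}{b} = \frac{\left(201423 + 230699\right) + \left(460 - 417\right)}{-230166} = \left(432122 + 43\right) \left(- \frac{1}{230166}\right) = 432165 \left(- \frac{1}{230166}\right) = - \frac{144055}{76722}$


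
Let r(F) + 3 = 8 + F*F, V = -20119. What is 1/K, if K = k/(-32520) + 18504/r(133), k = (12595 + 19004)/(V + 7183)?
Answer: 45947464640/48054309553 ≈ 0.95616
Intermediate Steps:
k = -10533/4312 (k = (12595 + 19004)/(-20119 + 7183) = 31599/(-12936) = 31599*(-1/12936) = -10533/4312 ≈ -2.4427)
r(F) = 5 + F**2 (r(F) = -3 + (8 + F*F) = -3 + (8 + F**2) = 5 + F**2)
K = 48054309553/45947464640 (K = -10533/4312/(-32520) + 18504/(5 + 133**2) = -10533/4312*(-1/32520) + 18504/(5 + 17689) = 3511/46742080 + 18504/17694 = 3511/46742080 + 18504*(1/17694) = 3511/46742080 + 1028/983 = 48054309553/45947464640 ≈ 1.0459)
1/K = 1/(48054309553/45947464640) = 45947464640/48054309553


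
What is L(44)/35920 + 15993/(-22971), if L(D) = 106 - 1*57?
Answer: -191114327/275039440 ≈ -0.69486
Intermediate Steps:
L(D) = 49 (L(D) = 106 - 57 = 49)
L(44)/35920 + 15993/(-22971) = 49/35920 + 15993/(-22971) = 49*(1/35920) + 15993*(-1/22971) = 49/35920 - 5331/7657 = -191114327/275039440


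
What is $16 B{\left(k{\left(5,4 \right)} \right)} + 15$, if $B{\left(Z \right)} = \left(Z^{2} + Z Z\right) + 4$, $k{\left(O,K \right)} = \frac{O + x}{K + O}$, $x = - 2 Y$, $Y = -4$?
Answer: $\frac{11807}{81} \approx 145.77$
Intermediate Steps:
$x = 8$ ($x = \left(-2\right) \left(-4\right) = 8$)
$k{\left(O,K \right)} = \frac{8 + O}{K + O}$ ($k{\left(O,K \right)} = \frac{O + 8}{K + O} = \frac{8 + O}{K + O}$)
$B{\left(Z \right)} = 4 + 2 Z^{2}$ ($B{\left(Z \right)} = \left(Z^{2} + Z^{2}\right) + 4 = 2 Z^{2} + 4 = 4 + 2 Z^{2}$)
$16 B{\left(k{\left(5,4 \right)} \right)} + 15 = 16 \left(4 + 2 \left(\frac{8 + 5}{4 + 5}\right)^{2}\right) + 15 = 16 \left(4 + 2 \left(\frac{1}{9} \cdot 13\right)^{2}\right) + 15 = 16 \left(4 + 2 \left(\frac{13}{9}\right)^{2}\right) + 15 = 16 \left(4 + 2 \cdot \frac{169}{81}\right) + 15 = 16 \left(4 + \frac{338}{81}\right) + 15 = 16 \cdot \frac{662}{81} + 15 = \frac{10592}{81} + 15 = \frac{11807}{81}$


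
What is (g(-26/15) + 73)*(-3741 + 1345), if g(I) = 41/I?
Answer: -1537034/13 ≈ -1.1823e+5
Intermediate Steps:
(g(-26/15) + 73)*(-3741 + 1345) = (41/((-26/15)) + 73)*(-3741 + 1345) = (41/((-26*1/15)) + 73)*(-2396) = (41/(-26/15) + 73)*(-2396) = (41*(-15/26) + 73)*(-2396) = (-615/26 + 73)*(-2396) = (1283/26)*(-2396) = -1537034/13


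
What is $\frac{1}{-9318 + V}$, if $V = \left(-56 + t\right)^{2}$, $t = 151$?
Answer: $- \frac{1}{293} \approx -0.003413$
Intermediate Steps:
$V = 9025$ ($V = \left(-56 + 151\right)^{2} = 95^{2} = 9025$)
$\frac{1}{-9318 + V} = \frac{1}{-9318 + 9025} = \frac{1}{-293} = - \frac{1}{293}$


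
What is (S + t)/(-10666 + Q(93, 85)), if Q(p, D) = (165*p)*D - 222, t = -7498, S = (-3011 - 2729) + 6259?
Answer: -6979/1293437 ≈ -0.0053957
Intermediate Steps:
S = 519 (S = -5740 + 6259 = 519)
Q(p, D) = -222 + 165*D*p (Q(p, D) = 165*D*p - 222 = -222 + 165*D*p)
(S + t)/(-10666 + Q(93, 85)) = (519 - 7498)/(-10666 + (-222 + 165*85*93)) = -6979/(-10666 + (-222 + 1304325)) = -6979/(-10666 + 1304103) = -6979/1293437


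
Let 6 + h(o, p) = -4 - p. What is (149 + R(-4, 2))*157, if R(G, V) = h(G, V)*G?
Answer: 30929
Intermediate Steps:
h(o, p) = -10 - p (h(o, p) = -6 + (-4 - p) = -10 - p)
R(G, V) = G*(-10 - V) (R(G, V) = (-10 - V)*G = G*(-10 - V))
(149 + R(-4, 2))*157 = (149 - 1*(-4)*(10 + 2))*157 = (149 - 1*(-4)*12)*157 = (149 + 48)*157 = 197*157 = 30929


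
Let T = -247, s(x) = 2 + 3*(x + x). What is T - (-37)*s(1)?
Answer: 49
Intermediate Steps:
s(x) = 2 + 6*x (s(x) = 2 + 3*(2*x) = 2 + 6*x)
T - (-37)*s(1) = -247 - (-37)*(2 + 6*1) = -247 - (-37)*(2 + 6) = -247 - (-37)*8 = -247 - 1*(-296) = -247 + 296 = 49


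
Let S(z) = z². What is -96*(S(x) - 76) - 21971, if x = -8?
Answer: -20819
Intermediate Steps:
-96*(S(x) - 76) - 21971 = -96*((-8)² - 76) - 21971 = -96*(64 - 76) - 21971 = -96*(-12) - 21971 = 1152 - 21971 = -20819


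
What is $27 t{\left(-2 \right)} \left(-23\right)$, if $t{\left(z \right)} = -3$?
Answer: $1863$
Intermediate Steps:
$27 t{\left(-2 \right)} \left(-23\right) = 27 \left(-3\right) \left(-23\right) = \left(-81\right) \left(-23\right) = 1863$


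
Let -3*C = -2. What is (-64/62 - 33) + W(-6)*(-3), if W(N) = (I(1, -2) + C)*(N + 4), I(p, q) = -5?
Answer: -1861/31 ≈ -60.032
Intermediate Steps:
C = ⅔ (C = -⅓*(-2) = ⅔ ≈ 0.66667)
W(N) = -52/3 - 13*N/3 (W(N) = (-5 + ⅔)*(N + 4) = -13*(4 + N)/3 = -52/3 - 13*N/3)
(-64/62 - 33) + W(-6)*(-3) = (-64/62 - 33) + (-52/3 - 13/3*(-6))*(-3) = (-64*1/62 - 33) + (-52/3 + 26)*(-3) = (-32/31 - 33) + (26/3)*(-3) = -1055/31 - 26 = -1861/31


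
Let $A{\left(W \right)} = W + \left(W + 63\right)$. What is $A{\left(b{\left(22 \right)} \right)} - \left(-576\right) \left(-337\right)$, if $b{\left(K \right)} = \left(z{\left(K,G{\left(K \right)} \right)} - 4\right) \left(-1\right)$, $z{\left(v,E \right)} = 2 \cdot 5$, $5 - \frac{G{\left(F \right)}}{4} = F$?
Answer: $-194061$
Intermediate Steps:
$G{\left(F \right)} = 20 - 4 F$
$z{\left(v,E \right)} = 10$
$b{\left(K \right)} = -6$ ($b{\left(K \right)} = \left(10 - 4\right) \left(-1\right) = 6 \left(-1\right) = -6$)
$A{\left(W \right)} = 63 + 2 W$ ($A{\left(W \right)} = W + \left(63 + W\right) = 63 + 2 W$)
$A{\left(b{\left(22 \right)} \right)} - \left(-576\right) \left(-337\right) = \left(63 + 2 \left(-6\right)\right) - \left(-576\right) \left(-337\right) = \left(63 - 12\right) - 194112 = 51 - 194112 = -194061$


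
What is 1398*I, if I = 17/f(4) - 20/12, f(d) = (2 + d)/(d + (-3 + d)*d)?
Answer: 29358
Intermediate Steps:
f(d) = (2 + d)/(d + d*(-3 + d))
I = 21 (I = 17/(((2 + 4)/(4*(-2 + 4)))) - 20/12 = 17/(((1/4)*6/2)) - 20*1/12 = 17/(((1/4)*(1/2)*6)) - 5/3 = 17/(3/4) - 5/3 = 17*(4/3) - 5/3 = 68/3 - 5/3 = 21)
1398*I = 1398*21 = 29358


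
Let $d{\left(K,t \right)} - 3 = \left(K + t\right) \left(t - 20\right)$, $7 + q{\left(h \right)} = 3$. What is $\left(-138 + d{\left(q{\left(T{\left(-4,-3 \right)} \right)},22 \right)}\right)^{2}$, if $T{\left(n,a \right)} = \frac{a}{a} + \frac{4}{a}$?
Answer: $9801$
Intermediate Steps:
$T{\left(n,a \right)} = 1 + \frac{4}{a}$
$q{\left(h \right)} = -4$ ($q{\left(h \right)} = -7 + 3 = -4$)
$d{\left(K,t \right)} = 3 + \left(-20 + t\right) \left(K + t\right)$ ($d{\left(K,t \right)} = 3 + \left(K + t\right) \left(t - 20\right) = 3 + \left(K + t\right) \left(-20 + t\right) = 3 + \left(-20 + t\right) \left(K + t\right)$)
$\left(-138 + d{\left(q{\left(T{\left(-4,-3 \right)} \right)},22 \right)}\right)^{2} = \left(-138 - \left(445 - 484\right)\right)^{2} = \left(-138 + \left(3 + 484 + 80 - 440 - 88\right)\right)^{2} = \left(-138 + 39\right)^{2} = \left(-99\right)^{2} = 9801$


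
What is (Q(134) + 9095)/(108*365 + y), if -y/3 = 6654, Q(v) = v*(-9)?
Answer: 343/846 ≈ 0.40544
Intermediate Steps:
Q(v) = -9*v
y = -19962 (y = -3*6654 = -19962)
(Q(134) + 9095)/(108*365 + y) = (-9*134 + 9095)/(108*365 - 19962) = (-1206 + 9095)/(39420 - 19962) = 7889/19458 = 7889*(1/19458) = 343/846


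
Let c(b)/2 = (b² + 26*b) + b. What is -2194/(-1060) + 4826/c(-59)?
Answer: 1675013/500320 ≈ 3.3479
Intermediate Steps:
c(b) = 2*b² + 54*b (c(b) = 2*((b² + 26*b) + b) = 2*(b² + 27*b) = 2*b² + 54*b)
-2194/(-1060) + 4826/c(-59) = -2194/(-1060) + 4826/((2*(-59)*(27 - 59))) = -2194*(-1/1060) + 4826/((2*(-59)*(-32))) = 1097/530 + 4826/3776 = 1097/530 + 4826*(1/3776) = 1097/530 + 2413/1888 = 1675013/500320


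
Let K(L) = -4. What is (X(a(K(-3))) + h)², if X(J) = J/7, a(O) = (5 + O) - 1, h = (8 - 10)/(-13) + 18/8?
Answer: 15625/2704 ≈ 5.7785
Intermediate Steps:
h = 125/52 (h = -2*(-1/13) + 18*(⅛) = 2/13 + 9/4 = 125/52 ≈ 2.4038)
a(O) = 4 + O
X(J) = J/7 (X(J) = J*(⅐) = J/7)
(X(a(K(-3))) + h)² = ((4 - 4)/7 + 125/52)² = ((⅐)*0 + 125/52)² = (0 + 125/52)² = (125/52)² = 15625/2704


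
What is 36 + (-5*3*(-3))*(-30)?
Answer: -1314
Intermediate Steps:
36 + (-5*3*(-3))*(-30) = 36 - 15*(-3)*(-30) = 36 + 45*(-30) = 36 - 1350 = -1314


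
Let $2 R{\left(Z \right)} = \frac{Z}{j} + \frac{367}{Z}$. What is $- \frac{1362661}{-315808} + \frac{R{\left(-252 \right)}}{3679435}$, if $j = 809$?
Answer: $\frac{255539481030832613}{59223399597200160} \approx 4.3148$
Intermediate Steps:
$R{\left(Z \right)} = \frac{Z}{1618} + \frac{367}{2 Z}$ ($R{\left(Z \right)} = \frac{\frac{Z}{809} + \frac{367}{Z}}{2} = \frac{\frac{367}{Z} + \frac{Z}{809}}{2} = \frac{Z}{1618} + \frac{367}{2 Z}$)
$- \frac{1362661}{-315808} + \frac{R{\left(-252 \right)}}{3679435} = - \frac{1362661}{-315808} + \frac{\frac{1}{1618} \frac{1}{-252} \left(296903 + \left(-252\right)^{2}\right)}{3679435} = \left(-1362661\right) \left(- \frac{1}{315808}\right) + \frac{1}{1618} \left(- \frac{1}{252}\right) \left(296903 + 63504\right) \frac{1}{3679435} = \frac{1362661}{315808} + \frac{1}{1618} \left(- \frac{1}{252}\right) 360407 \cdot \frac{1}{3679435} = \frac{1362661}{315808} - \frac{360407}{1500238109160} = \frac{255539481030832613}{59223399597200160}$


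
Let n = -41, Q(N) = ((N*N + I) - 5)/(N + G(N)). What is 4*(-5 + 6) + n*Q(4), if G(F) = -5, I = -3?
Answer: 332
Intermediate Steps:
Q(N) = (-8 + N**2)/(-5 + N) (Q(N) = ((N*N - 3) - 5)/(N - 5) = ((N**2 - 3) - 5)/(-5 + N) = ((-3 + N**2) - 5)/(-5 + N) = (-8 + N**2)/(-5 + N))
4*(-5 + 6) + n*Q(4) = 4*(-5 + 6) - 41*(-8 + 4**2)/(-5 + 4) = 4*1 - 41*(-8 + 16)/(-1) = 4 - (-41)*8 = 4 - 41*(-8) = 4 + 328 = 332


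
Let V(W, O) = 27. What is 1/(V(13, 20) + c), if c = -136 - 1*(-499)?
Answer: 1/390 ≈ 0.0025641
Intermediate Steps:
c = 363 (c = -136 + 499 = 363)
1/(V(13, 20) + c) = 1/(27 + 363) = 1/390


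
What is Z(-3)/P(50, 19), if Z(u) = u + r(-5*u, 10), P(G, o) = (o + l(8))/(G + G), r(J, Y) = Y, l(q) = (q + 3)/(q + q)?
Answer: 320/9 ≈ 35.556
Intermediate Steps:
l(q) = (3 + q)/(2*q) (l(q) = (3 + q)/((2*q)) = (3 + q)*(1/(2*q)) = (3 + q)/(2*q))
P(G, o) = (11/16 + o)/(2*G) (P(G, o) = (o + (½)*(3 + 8)/8)/(G + G) = (o + (½)*(⅛)*11)/((2*G)) = (o + 11/16)*(1/(2*G)) = (11/16 + o)*(1/(2*G)) = (11/16 + o)/(2*G))
Z(u) = 10 + u (Z(u) = u + 10 = 10 + u)
Z(-3)/P(50, 19) = (10 - 3)/(((1/32)*(11 + 16*19)/50)) = 7/(((1/32)*(1/50)*(11 + 304))) = 7/(((1/32)*(1/50)*315)) = 7/(63/320) = 7*(320/63) = 320/9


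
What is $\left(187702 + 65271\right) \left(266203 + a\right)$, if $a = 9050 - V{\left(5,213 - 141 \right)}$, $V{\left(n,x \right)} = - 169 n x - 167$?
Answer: $85064700980$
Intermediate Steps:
$V{\left(n,x \right)} = -167 - 169 n x$ ($V{\left(n,x \right)} = - 169 n x - 167 = -167 - 169 n x$)
$a = 70057$ ($a = 9050 - \left(-167 - 845 \left(213 - 141\right)\right) = 9050 - \left(-167 - 845 \cdot 72\right) = 9050 - \left(-167 - 60840\right) = 9050 - -61007 = 9050 + 61007 = 70057$)
$\left(187702 + 65271\right) \left(266203 + a\right) = \left(187702 + 65271\right) \left(266203 + 70057\right) = 252973 \cdot 336260 = 85064700980$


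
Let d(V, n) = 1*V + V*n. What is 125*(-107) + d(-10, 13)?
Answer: -13515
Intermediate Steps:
d(V, n) = V + V*n
125*(-107) + d(-10, 13) = 125*(-107) - 10*(1 + 13) = -13375 - 10*14 = -13375 - 140 = -13515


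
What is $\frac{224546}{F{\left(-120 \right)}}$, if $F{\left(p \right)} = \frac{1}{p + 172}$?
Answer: $11676392$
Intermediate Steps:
$F{\left(p \right)} = \frac{1}{172 + p}$
$\frac{224546}{F{\left(-120 \right)}} = \frac{224546}{\frac{1}{172 - 120}} = \frac{224546}{\frac{1}{52}} = 224546 \frac{1}{\frac{1}{52}} = 224546 \cdot 52 = 11676392$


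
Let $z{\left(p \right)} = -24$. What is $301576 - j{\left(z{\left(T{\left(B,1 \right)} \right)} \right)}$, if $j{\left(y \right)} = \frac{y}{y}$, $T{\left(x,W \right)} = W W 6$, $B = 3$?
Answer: $301575$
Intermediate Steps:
$T{\left(x,W \right)} = 6 W^{2}$ ($T{\left(x,W \right)} = W^{2} \cdot 6 = 6 W^{2}$)
$j{\left(y \right)} = 1$
$301576 - j{\left(z{\left(T{\left(B,1 \right)} \right)} \right)} = 301576 - 1 = 301575$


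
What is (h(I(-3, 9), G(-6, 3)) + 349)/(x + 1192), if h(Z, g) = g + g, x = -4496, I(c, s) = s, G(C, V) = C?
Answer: -337/3304 ≈ -0.10200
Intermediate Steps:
h(Z, g) = 2*g
(h(I(-3, 9), G(-6, 3)) + 349)/(x + 1192) = (2*(-6) + 349)/(-4496 + 1192) = (-12 + 349)/(-3304) = 337*(-1/3304) = -337/3304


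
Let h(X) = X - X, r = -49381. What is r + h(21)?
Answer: -49381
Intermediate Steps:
h(X) = 0
r + h(21) = -49381 + 0 = -49381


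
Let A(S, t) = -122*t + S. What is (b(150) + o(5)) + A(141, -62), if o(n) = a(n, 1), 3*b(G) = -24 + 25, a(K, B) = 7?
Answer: 23137/3 ≈ 7712.3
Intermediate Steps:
A(S, t) = S - 122*t
b(G) = ⅓ (b(G) = (-24 + 25)/3 = (⅓)*1 = ⅓)
o(n) = 7
(b(150) + o(5)) + A(141, -62) = (⅓ + 7) + (141 - 122*(-62)) = 22/3 + (141 + 7564) = 22/3 + 7705 = 23137/3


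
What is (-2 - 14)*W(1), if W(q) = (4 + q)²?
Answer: -400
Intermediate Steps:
(-2 - 14)*W(1) = (-2 - 14)*(4 + 1)² = -16*5² = -16*25 = -400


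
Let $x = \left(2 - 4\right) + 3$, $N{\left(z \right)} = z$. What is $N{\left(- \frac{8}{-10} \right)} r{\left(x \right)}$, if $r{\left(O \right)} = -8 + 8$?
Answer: $0$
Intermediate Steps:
$x = 1$ ($x = -2 + 3 = 1$)
$r{\left(O \right)} = 0$
$N{\left(- \frac{8}{-10} \right)} r{\left(x \right)} = - \frac{8}{-10} \cdot 0 = \left(-8\right) \left(- \frac{1}{10}\right) 0 = \frac{4}{5} \cdot 0 = 0$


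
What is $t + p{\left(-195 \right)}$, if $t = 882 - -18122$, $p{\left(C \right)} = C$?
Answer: $18809$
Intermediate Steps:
$t = 19004$ ($t = 882 + 18122 = 19004$)
$t + p{\left(-195 \right)} = 19004 - 195 = 18809$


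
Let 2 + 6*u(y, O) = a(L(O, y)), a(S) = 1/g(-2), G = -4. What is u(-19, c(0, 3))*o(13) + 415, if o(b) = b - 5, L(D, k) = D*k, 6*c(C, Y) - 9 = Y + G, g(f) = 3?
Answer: 3715/9 ≈ 412.78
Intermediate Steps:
c(C, Y) = ⅚ + Y/6 (c(C, Y) = 3/2 + (Y - 4)/6 = 3/2 + (-4 + Y)/6 = 3/2 + (-⅔ + Y/6) = ⅚ + Y/6)
o(b) = -5 + b
a(S) = ⅓ (a(S) = 1/3 = ⅓)
u(y, O) = -5/18 (u(y, O) = -⅓ + (⅙)*(⅓) = -⅓ + 1/18 = -5/18)
u(-19, c(0, 3))*o(13) + 415 = -5*(-5 + 13)/18 + 415 = -5/18*8 + 415 = -20/9 + 415 = 3715/9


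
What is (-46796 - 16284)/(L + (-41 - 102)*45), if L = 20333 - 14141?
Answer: 63080/243 ≈ 259.59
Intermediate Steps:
L = 6192
(-46796 - 16284)/(L + (-41 - 102)*45) = (-46796 - 16284)/(6192 + (-41 - 102)*45) = -63080/(6192 - 143*45) = -63080/(6192 - 6435) = -63080/(-243) = -63080*(-1/243) = 63080/243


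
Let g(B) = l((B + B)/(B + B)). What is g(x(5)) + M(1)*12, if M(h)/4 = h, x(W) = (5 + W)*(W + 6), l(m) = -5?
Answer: 43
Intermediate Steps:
x(W) = (5 + W)*(6 + W)
g(B) = -5
M(h) = 4*h
g(x(5)) + M(1)*12 = -5 + (4*1)*12 = -5 + 4*12 = -5 + 48 = 43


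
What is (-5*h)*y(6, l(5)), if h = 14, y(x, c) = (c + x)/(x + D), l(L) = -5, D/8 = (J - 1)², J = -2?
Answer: -35/39 ≈ -0.89744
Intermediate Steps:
D = 72 (D = 8*(-2 - 1)² = 8*(-3)² = 8*9 = 72)
y(x, c) = (c + x)/(72 + x) (y(x, c) = (c + x)/(x + 72) = (c + x)/(72 + x))
(-5*h)*y(6, l(5)) = (-5*14)*((-5 + 6)/(72 + 6)) = -70/78 = -35/39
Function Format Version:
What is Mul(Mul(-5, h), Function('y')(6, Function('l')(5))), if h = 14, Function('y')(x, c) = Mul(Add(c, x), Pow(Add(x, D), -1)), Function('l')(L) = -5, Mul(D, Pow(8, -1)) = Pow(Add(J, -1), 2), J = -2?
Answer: Rational(-35, 39) ≈ -0.89744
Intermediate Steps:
D = 72 (D = Mul(8, Pow(Add(-2, -1), 2)) = Mul(8, Pow(-3, 2)) = Mul(8, 9) = 72)
Function('y')(x, c) = Mul(Pow(Add(72, x), -1), Add(c, x)) (Function('y')(x, c) = Mul(Add(c, x), Pow(Add(x, 72), -1)) = Mul(Add(c, x), Pow(Add(72, x), -1)) = Mul(Pow(Add(72, x), -1), Add(c, x)))
Mul(Mul(-5, h), Function('y')(6, Function('l')(5))) = Mul(Mul(-5, 14), Mul(Pow(Add(72, 6), -1), Add(-5, 6))) = Mul(-70, Mul(Pow(78, -1), 1)) = Mul(-70, Mul(Rational(1, 78), 1)) = Mul(-70, Rational(1, 78)) = Rational(-35, 39)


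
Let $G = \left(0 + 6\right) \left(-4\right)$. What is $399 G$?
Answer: $-9576$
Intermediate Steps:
$G = -24$ ($G = 6 \left(-4\right) = -24$)
$399 G = 399 \left(-24\right) = -9576$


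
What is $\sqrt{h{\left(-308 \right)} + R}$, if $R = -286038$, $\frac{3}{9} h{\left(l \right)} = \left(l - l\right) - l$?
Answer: $i \sqrt{285114} \approx 533.96 i$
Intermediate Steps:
$h{\left(l \right)} = - 3 l$ ($h{\left(l \right)} = 3 \left(\left(l - l\right) - l\right) = 3 \left(0 - l\right) = 3 \left(- l\right) = - 3 l$)
$\sqrt{h{\left(-308 \right)} + R} = \sqrt{\left(-3\right) \left(-308\right) - 286038} = \sqrt{924 - 286038} = \sqrt{-285114} = i \sqrt{285114}$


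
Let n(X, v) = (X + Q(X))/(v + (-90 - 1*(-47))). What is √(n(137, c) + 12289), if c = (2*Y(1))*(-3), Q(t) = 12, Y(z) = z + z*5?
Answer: √76683878/79 ≈ 110.85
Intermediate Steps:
Y(z) = 6*z (Y(z) = z + 5*z = 6*z)
c = -36 (c = (2*(6*1))*(-3) = (2*6)*(-3) = 12*(-3) = -36)
n(X, v) = (12 + X)/(-43 + v) (n(X, v) = (X + 12)/(v + (-90 - 1*(-47))) = (12 + X)/(v + (-90 + 47)) = (12 + X)/(v - 43) = (12 + X)/(-43 + v))
√(n(137, c) + 12289) = √((12 + 137)/(-43 - 36) + 12289) = √(149/(-79) + 12289) = √(-1/79*149 + 12289) = √(-149/79 + 12289) = √(970682/79) = √76683878/79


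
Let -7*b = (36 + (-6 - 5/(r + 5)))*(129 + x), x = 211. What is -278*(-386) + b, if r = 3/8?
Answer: 31874708/301 ≈ 1.0590e+5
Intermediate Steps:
r = 3/8 (r = 3*(⅛) = 3/8 ≈ 0.37500)
b = -425000/301 (b = -(36 + (-6 - 5/(3/8 + 5)))*(129 + 211)/7 = -(36 + (-6 - 5/(43/8)))*340/7 = -(36 + (-6 + (8/43)*(-5)))*340/7 = -(36 + (-6 - 40/43))*340/7 = -(36 - 298/43)*340/7 = -1250*340/301 = -⅐*425000/43 = -425000/301 ≈ -1412.0)
-278*(-386) + b = -278*(-386) - 425000/301 = 107308 - 425000/301 = 31874708/301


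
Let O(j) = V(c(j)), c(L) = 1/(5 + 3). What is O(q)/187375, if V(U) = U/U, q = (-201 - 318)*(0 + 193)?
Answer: 1/187375 ≈ 5.3369e-6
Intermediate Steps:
c(L) = ⅛ (c(L) = 1/8 = ⅛)
q = -100167 (q = -519*193 = -100167)
V(U) = 1
O(j) = 1
O(q)/187375 = 1/187375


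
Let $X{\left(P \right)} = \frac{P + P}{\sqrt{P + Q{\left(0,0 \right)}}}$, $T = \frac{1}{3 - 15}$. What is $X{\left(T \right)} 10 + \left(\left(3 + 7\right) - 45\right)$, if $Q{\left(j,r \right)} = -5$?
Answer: $-35 + \frac{10 i \sqrt{183}}{183} \approx -35.0 + 0.73922 i$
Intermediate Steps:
$T = - \frac{1}{12}$ ($T = \frac{1}{-12} = - \frac{1}{12} \approx -0.083333$)
$X{\left(P \right)} = \frac{2 P}{\sqrt{-5 + P}}$ ($X{\left(P \right)} = \frac{P + P}{\sqrt{P - 5}} = \frac{2 P}{\sqrt{-5 + P}}$)
$X{\left(T \right)} 10 + \left(\left(3 + 7\right) - 45\right) = 2 \left(- \frac{1}{12}\right) \frac{1}{\sqrt{-5 - \frac{1}{12}}} \cdot 10 + \left(\left(3 + 7\right) - 45\right) = 2 \left(- \frac{1}{12}\right) \frac{1}{\sqrt{- \frac{61}{12}}} \cdot 10 + \left(10 - 45\right) = 2 \left(- \frac{1}{12}\right) \left(- \frac{2 i \sqrt{183}}{61}\right) 10 - 35 = \frac{i \sqrt{183}}{183} \cdot 10 - 35 = \frac{10 i \sqrt{183}}{183} - 35 = -35 + \frac{10 i \sqrt{183}}{183}$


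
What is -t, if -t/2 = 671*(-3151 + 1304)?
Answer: -2478674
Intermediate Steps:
t = 2478674 (t = -1342*(-3151 + 1304) = -1342*(-1847) = -2*(-1239337) = 2478674)
-t = -1*2478674 = -2478674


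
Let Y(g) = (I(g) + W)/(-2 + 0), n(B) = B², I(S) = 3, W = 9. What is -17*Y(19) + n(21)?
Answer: 543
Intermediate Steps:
Y(g) = -6 (Y(g) = (3 + 9)/(-2 + 0) = 12/(-2) = 12*(-½) = -6)
-17*Y(19) + n(21) = -17*(-6) + 21² = 102 + 441 = 543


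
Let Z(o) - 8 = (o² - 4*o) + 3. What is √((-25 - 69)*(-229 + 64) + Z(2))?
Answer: √15517 ≈ 124.57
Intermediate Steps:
Z(o) = 11 + o² - 4*o (Z(o) = 8 + ((o² - 4*o) + 3) = 8 + (3 + o² - 4*o) = 11 + o² - 4*o)
√((-25 - 69)*(-229 + 64) + Z(2)) = √((-25 - 69)*(-229 + 64) + (11 + 2² - 4*2)) = √(-94*(-165) + (11 + 4 - 8)) = √(15510 + 7) = √15517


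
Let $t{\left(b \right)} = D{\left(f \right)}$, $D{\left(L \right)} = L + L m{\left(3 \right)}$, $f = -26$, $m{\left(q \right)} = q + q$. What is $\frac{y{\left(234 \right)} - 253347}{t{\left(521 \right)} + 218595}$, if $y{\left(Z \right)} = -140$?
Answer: $- \frac{19499}{16801} \approx -1.1606$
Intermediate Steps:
$m{\left(q \right)} = 2 q$
$D{\left(L \right)} = 7 L$ ($D{\left(L \right)} = L + L 2 \cdot 3 = L + L 6 = L + 6 L = 7 L$)
$t{\left(b \right)} = -182$ ($t{\left(b \right)} = 7 \left(-26\right) = -182$)
$\frac{y{\left(234 \right)} - 253347}{t{\left(521 \right)} + 218595} = \frac{-140 - 253347}{-182 + 218595} = - \frac{253487}{218413} = \left(-253487\right) \frac{1}{218413} = - \frac{19499}{16801}$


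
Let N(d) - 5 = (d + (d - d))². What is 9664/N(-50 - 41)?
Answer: 4832/4143 ≈ 1.1663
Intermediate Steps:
N(d) = 5 + d² (N(d) = 5 + (d + (d - d))² = 5 + (d + 0)² = 5 + d²)
9664/N(-50 - 41) = 9664/(5 + (-50 - 41)²) = 9664/(5 + (-91)²) = 9664/(5 + 8281) = 9664/8286 = 9664*(1/8286) = 4832/4143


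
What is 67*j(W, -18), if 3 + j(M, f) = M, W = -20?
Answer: -1541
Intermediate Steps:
j(M, f) = -3 + M
67*j(W, -18) = 67*(-3 - 20) = 67*(-23) = -1541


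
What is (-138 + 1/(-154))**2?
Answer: 451690009/23716 ≈ 19046.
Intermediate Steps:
(-138 + 1/(-154))**2 = (-138 - 1/154)**2 = (-21253/154)**2 = 451690009/23716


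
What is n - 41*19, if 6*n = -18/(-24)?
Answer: -6231/8 ≈ -778.88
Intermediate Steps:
n = ⅛ (n = (-18/(-24))/6 = (-18*(-1/24))/6 = (⅙)*(¾) = ⅛ ≈ 0.12500)
n - 41*19 = ⅛ - 41*19 = ⅛ - 779 = -6231/8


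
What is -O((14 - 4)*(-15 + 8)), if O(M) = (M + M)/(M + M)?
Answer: -1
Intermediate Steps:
O(M) = 1 (O(M) = (2*M)/((2*M)) = (2*M)*(1/(2*M)) = 1)
-O((14 - 4)*(-15 + 8)) = -1*1 = -1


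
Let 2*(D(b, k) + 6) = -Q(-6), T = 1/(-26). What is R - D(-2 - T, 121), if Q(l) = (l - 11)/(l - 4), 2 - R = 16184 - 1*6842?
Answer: -186663/20 ≈ -9333.2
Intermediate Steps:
T = -1/26 ≈ -0.038462
R = -9340 (R = 2 - (16184 - 1*6842) = 2 - (16184 - 6842) = 2 - 1*9342 = 2 - 9342 = -9340)
Q(l) = (-11 + l)/(-4 + l)
D(b, k) = -137/20 (D(b, k) = -6 + (-(-11 - 6)/(-4 - 6))/2 = -6 + (-(-17)/(-10))/2 = -6 + (-(-1)*(-17)/10)/2 = -6 + (-1*17/10)/2 = -6 + (1/2)*(-17/10) = -6 - 17/20 = -137/20)
R - D(-2 - T, 121) = -9340 - 1*(-137/20) = -9340 + 137/20 = -186663/20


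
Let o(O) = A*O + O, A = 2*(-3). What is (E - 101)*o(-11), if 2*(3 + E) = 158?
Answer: -1375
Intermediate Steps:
E = 76 (E = -3 + (½)*158 = -3 + 79 = 76)
A = -6
o(O) = -5*O (o(O) = -6*O + O = -5*O)
(E - 101)*o(-11) = (76 - 101)*(-5*(-11)) = -25*55 = -1375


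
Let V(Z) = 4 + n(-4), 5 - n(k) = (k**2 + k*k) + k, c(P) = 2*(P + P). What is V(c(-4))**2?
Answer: 361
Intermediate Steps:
c(P) = 4*P (c(P) = 2*(2*P) = 4*P)
n(k) = 5 - k - 2*k**2 (n(k) = 5 - ((k**2 + k*k) + k) = 5 - ((k**2 + k**2) + k) = 5 - (2*k**2 + k) = 5 - (k + 2*k**2) = 5 + (-k - 2*k**2) = 5 - k - 2*k**2)
V(Z) = -19 (V(Z) = 4 + (5 - 1*(-4) - 2*(-4)**2) = 4 + (5 + 4 - 2*16) = 4 + (5 + 4 - 32) = 4 - 23 = -19)
V(c(-4))**2 = (-19)**2 = 361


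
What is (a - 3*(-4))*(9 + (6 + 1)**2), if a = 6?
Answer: 1044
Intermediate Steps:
(a - 3*(-4))*(9 + (6 + 1)**2) = (6 - 3*(-4))*(9 + (6 + 1)**2) = (6 + 12)*(9 + 7**2) = 18*(9 + 49) = 18*58 = 1044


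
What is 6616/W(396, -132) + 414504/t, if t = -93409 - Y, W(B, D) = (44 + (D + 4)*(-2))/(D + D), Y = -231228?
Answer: -20049468488/3445475 ≈ -5819.1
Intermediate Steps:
W(B, D) = (36 - 2*D)/(2*D) (W(B, D) = (44 + (4 + D)*(-2))/((2*D)) = (44 + (-8 - 2*D))*(1/(2*D)) = (36 - 2*D)*(1/(2*D)) = (36 - 2*D)/(2*D))
t = 137819 (t = -93409 - 1*(-231228) = -93409 + 231228 = 137819)
6616/W(396, -132) + 414504/t = 6616/(((18 - 1*(-132))/(-132))) + 414504/137819 = 6616/((-(18 + 132)/132)) + 414504*(1/137819) = 6616/((-1/132*150)) + 414504/137819 = 6616/(-25/22) + 414504/137819 = 6616*(-22/25) + 414504/137819 = -145552/25 + 414504/137819 = -20049468488/3445475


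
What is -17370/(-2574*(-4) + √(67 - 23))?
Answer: -4064580/2409263 + 8685*√11/26501893 ≈ -1.6860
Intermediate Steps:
-17370/(-2574*(-4) + √(67 - 23)) = -17370/(-78*(-132) + √44) = -17370/(10296 + 2*√11)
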